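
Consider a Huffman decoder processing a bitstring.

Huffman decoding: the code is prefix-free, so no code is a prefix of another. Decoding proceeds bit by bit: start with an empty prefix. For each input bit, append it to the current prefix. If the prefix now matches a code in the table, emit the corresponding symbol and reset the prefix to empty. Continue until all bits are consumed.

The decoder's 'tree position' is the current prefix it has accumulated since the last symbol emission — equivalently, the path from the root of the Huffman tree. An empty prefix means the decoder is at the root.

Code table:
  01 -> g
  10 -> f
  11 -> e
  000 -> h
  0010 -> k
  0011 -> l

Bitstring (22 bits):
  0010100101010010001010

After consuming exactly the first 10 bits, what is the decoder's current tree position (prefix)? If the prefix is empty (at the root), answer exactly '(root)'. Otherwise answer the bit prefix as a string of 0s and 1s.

Bit 0: prefix='0' (no match yet)
Bit 1: prefix='00' (no match yet)
Bit 2: prefix='001' (no match yet)
Bit 3: prefix='0010' -> emit 'k', reset
Bit 4: prefix='1' (no match yet)
Bit 5: prefix='10' -> emit 'f', reset
Bit 6: prefix='0' (no match yet)
Bit 7: prefix='01' -> emit 'g', reset
Bit 8: prefix='0' (no match yet)
Bit 9: prefix='01' -> emit 'g', reset

Answer: (root)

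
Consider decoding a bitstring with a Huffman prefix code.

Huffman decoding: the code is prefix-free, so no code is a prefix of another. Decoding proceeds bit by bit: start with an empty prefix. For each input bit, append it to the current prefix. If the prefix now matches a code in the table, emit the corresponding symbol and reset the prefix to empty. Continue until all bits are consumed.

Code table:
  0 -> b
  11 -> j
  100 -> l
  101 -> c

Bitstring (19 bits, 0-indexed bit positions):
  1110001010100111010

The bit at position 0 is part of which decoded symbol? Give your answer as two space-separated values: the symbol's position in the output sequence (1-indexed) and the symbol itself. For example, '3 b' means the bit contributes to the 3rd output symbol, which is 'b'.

Bit 0: prefix='1' (no match yet)
Bit 1: prefix='11' -> emit 'j', reset
Bit 2: prefix='1' (no match yet)
Bit 3: prefix='10' (no match yet)
Bit 4: prefix='100' -> emit 'l', reset

Answer: 1 j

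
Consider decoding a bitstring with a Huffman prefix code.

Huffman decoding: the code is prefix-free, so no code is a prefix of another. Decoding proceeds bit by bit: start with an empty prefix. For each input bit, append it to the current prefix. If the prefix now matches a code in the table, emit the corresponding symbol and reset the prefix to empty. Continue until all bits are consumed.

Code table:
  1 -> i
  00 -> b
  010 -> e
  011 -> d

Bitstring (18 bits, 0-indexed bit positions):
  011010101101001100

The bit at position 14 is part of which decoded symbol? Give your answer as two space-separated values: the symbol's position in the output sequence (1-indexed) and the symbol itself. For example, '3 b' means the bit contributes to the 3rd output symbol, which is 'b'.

Answer: 6 d

Derivation:
Bit 0: prefix='0' (no match yet)
Bit 1: prefix='01' (no match yet)
Bit 2: prefix='011' -> emit 'd', reset
Bit 3: prefix='0' (no match yet)
Bit 4: prefix='01' (no match yet)
Bit 5: prefix='010' -> emit 'e', reset
Bit 6: prefix='1' -> emit 'i', reset
Bit 7: prefix='0' (no match yet)
Bit 8: prefix='01' (no match yet)
Bit 9: prefix='011' -> emit 'd', reset
Bit 10: prefix='0' (no match yet)
Bit 11: prefix='01' (no match yet)
Bit 12: prefix='010' -> emit 'e', reset
Bit 13: prefix='0' (no match yet)
Bit 14: prefix='01' (no match yet)
Bit 15: prefix='011' -> emit 'd', reset
Bit 16: prefix='0' (no match yet)
Bit 17: prefix='00' -> emit 'b', reset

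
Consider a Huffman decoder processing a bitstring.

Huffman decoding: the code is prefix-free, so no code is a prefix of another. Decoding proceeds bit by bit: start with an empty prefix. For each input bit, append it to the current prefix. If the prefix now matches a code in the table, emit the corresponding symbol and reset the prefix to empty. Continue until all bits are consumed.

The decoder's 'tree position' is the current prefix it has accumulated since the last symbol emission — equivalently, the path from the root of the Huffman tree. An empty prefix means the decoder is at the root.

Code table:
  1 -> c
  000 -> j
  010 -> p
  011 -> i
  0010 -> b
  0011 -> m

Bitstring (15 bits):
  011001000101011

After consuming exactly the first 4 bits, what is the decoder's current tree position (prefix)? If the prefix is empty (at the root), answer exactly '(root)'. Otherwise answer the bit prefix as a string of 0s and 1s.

Answer: 0

Derivation:
Bit 0: prefix='0' (no match yet)
Bit 1: prefix='01' (no match yet)
Bit 2: prefix='011' -> emit 'i', reset
Bit 3: prefix='0' (no match yet)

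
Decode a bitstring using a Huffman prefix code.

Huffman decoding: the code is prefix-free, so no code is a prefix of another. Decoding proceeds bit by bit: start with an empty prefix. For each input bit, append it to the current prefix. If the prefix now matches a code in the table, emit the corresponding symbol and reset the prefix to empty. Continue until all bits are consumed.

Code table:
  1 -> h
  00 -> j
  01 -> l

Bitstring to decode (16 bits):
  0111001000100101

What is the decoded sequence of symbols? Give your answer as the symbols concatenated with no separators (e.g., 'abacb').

Bit 0: prefix='0' (no match yet)
Bit 1: prefix='01' -> emit 'l', reset
Bit 2: prefix='1' -> emit 'h', reset
Bit 3: prefix='1' -> emit 'h', reset
Bit 4: prefix='0' (no match yet)
Bit 5: prefix='00' -> emit 'j', reset
Bit 6: prefix='1' -> emit 'h', reset
Bit 7: prefix='0' (no match yet)
Bit 8: prefix='00' -> emit 'j', reset
Bit 9: prefix='0' (no match yet)
Bit 10: prefix='01' -> emit 'l', reset
Bit 11: prefix='0' (no match yet)
Bit 12: prefix='00' -> emit 'j', reset
Bit 13: prefix='1' -> emit 'h', reset
Bit 14: prefix='0' (no match yet)
Bit 15: prefix='01' -> emit 'l', reset

Answer: lhhjhjljhl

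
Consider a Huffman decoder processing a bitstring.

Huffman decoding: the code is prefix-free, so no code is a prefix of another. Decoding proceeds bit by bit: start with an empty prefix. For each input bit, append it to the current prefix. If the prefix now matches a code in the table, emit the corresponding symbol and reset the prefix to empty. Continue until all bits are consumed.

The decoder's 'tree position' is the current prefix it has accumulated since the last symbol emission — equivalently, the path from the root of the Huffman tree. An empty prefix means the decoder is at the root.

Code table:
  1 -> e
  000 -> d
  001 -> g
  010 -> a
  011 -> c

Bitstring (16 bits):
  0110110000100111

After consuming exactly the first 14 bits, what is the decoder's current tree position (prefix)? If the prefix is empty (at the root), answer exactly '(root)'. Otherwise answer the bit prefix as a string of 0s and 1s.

Bit 0: prefix='0' (no match yet)
Bit 1: prefix='01' (no match yet)
Bit 2: prefix='011' -> emit 'c', reset
Bit 3: prefix='0' (no match yet)
Bit 4: prefix='01' (no match yet)
Bit 5: prefix='011' -> emit 'c', reset
Bit 6: prefix='0' (no match yet)
Bit 7: prefix='00' (no match yet)
Bit 8: prefix='000' -> emit 'd', reset
Bit 9: prefix='0' (no match yet)
Bit 10: prefix='01' (no match yet)
Bit 11: prefix='010' -> emit 'a', reset
Bit 12: prefix='0' (no match yet)
Bit 13: prefix='01' (no match yet)

Answer: 01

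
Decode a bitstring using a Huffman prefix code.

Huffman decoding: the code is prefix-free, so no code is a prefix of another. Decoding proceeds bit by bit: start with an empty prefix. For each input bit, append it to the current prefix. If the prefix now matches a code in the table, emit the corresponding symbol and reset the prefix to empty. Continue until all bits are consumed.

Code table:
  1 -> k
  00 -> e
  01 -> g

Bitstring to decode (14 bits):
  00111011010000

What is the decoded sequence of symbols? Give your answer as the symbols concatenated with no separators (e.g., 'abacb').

Answer: ekkkgkgee

Derivation:
Bit 0: prefix='0' (no match yet)
Bit 1: prefix='00' -> emit 'e', reset
Bit 2: prefix='1' -> emit 'k', reset
Bit 3: prefix='1' -> emit 'k', reset
Bit 4: prefix='1' -> emit 'k', reset
Bit 5: prefix='0' (no match yet)
Bit 6: prefix='01' -> emit 'g', reset
Bit 7: prefix='1' -> emit 'k', reset
Bit 8: prefix='0' (no match yet)
Bit 9: prefix='01' -> emit 'g', reset
Bit 10: prefix='0' (no match yet)
Bit 11: prefix='00' -> emit 'e', reset
Bit 12: prefix='0' (no match yet)
Bit 13: prefix='00' -> emit 'e', reset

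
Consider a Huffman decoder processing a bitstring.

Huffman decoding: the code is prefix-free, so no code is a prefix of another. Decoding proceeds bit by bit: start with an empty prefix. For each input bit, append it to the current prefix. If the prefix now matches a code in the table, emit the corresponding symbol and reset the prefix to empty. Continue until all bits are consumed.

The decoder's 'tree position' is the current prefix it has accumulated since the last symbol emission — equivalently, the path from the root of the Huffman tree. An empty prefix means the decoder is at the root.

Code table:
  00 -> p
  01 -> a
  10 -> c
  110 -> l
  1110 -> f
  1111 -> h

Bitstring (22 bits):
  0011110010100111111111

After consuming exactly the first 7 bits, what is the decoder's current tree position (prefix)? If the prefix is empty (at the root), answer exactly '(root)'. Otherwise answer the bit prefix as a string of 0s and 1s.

Answer: 0

Derivation:
Bit 0: prefix='0' (no match yet)
Bit 1: prefix='00' -> emit 'p', reset
Bit 2: prefix='1' (no match yet)
Bit 3: prefix='11' (no match yet)
Bit 4: prefix='111' (no match yet)
Bit 5: prefix='1111' -> emit 'h', reset
Bit 6: prefix='0' (no match yet)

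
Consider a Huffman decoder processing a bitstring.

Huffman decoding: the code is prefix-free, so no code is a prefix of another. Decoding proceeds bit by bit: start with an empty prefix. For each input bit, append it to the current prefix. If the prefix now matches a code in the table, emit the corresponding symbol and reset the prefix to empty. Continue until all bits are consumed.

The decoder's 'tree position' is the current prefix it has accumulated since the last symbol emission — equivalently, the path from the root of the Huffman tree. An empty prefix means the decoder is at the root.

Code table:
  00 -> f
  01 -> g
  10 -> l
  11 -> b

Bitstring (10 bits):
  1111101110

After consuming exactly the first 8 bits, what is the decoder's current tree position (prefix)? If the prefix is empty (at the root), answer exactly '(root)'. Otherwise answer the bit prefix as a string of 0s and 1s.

Answer: (root)

Derivation:
Bit 0: prefix='1' (no match yet)
Bit 1: prefix='11' -> emit 'b', reset
Bit 2: prefix='1' (no match yet)
Bit 3: prefix='11' -> emit 'b', reset
Bit 4: prefix='1' (no match yet)
Bit 5: prefix='10' -> emit 'l', reset
Bit 6: prefix='1' (no match yet)
Bit 7: prefix='11' -> emit 'b', reset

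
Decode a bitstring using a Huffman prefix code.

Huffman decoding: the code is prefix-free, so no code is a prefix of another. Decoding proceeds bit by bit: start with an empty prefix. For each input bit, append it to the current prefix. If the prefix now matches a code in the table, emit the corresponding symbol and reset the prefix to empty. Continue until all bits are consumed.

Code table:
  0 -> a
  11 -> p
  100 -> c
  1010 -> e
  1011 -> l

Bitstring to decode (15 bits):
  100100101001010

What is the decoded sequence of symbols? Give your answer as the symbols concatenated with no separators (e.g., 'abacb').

Bit 0: prefix='1' (no match yet)
Bit 1: prefix='10' (no match yet)
Bit 2: prefix='100' -> emit 'c', reset
Bit 3: prefix='1' (no match yet)
Bit 4: prefix='10' (no match yet)
Bit 5: prefix='100' -> emit 'c', reset
Bit 6: prefix='1' (no match yet)
Bit 7: prefix='10' (no match yet)
Bit 8: prefix='101' (no match yet)
Bit 9: prefix='1010' -> emit 'e', reset
Bit 10: prefix='0' -> emit 'a', reset
Bit 11: prefix='1' (no match yet)
Bit 12: prefix='10' (no match yet)
Bit 13: prefix='101' (no match yet)
Bit 14: prefix='1010' -> emit 'e', reset

Answer: cceae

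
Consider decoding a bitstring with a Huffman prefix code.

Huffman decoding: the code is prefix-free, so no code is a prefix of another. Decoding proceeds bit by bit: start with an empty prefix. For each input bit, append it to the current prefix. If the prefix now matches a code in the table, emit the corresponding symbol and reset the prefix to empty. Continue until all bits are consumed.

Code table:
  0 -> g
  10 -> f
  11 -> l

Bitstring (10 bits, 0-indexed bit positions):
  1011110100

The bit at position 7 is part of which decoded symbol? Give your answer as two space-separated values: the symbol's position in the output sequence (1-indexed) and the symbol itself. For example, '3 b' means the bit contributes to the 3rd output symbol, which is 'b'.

Bit 0: prefix='1' (no match yet)
Bit 1: prefix='10' -> emit 'f', reset
Bit 2: prefix='1' (no match yet)
Bit 3: prefix='11' -> emit 'l', reset
Bit 4: prefix='1' (no match yet)
Bit 5: prefix='11' -> emit 'l', reset
Bit 6: prefix='0' -> emit 'g', reset
Bit 7: prefix='1' (no match yet)
Bit 8: prefix='10' -> emit 'f', reset
Bit 9: prefix='0' -> emit 'g', reset

Answer: 5 f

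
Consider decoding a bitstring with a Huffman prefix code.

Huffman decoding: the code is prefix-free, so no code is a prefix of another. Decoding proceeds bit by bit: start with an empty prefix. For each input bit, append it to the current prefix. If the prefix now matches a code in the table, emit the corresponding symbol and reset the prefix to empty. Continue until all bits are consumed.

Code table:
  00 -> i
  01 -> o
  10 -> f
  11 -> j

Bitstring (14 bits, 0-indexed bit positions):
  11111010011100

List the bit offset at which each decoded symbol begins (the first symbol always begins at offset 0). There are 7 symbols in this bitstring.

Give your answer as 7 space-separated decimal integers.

Answer: 0 2 4 6 8 10 12

Derivation:
Bit 0: prefix='1' (no match yet)
Bit 1: prefix='11' -> emit 'j', reset
Bit 2: prefix='1' (no match yet)
Bit 3: prefix='11' -> emit 'j', reset
Bit 4: prefix='1' (no match yet)
Bit 5: prefix='10' -> emit 'f', reset
Bit 6: prefix='1' (no match yet)
Bit 7: prefix='10' -> emit 'f', reset
Bit 8: prefix='0' (no match yet)
Bit 9: prefix='01' -> emit 'o', reset
Bit 10: prefix='1' (no match yet)
Bit 11: prefix='11' -> emit 'j', reset
Bit 12: prefix='0' (no match yet)
Bit 13: prefix='00' -> emit 'i', reset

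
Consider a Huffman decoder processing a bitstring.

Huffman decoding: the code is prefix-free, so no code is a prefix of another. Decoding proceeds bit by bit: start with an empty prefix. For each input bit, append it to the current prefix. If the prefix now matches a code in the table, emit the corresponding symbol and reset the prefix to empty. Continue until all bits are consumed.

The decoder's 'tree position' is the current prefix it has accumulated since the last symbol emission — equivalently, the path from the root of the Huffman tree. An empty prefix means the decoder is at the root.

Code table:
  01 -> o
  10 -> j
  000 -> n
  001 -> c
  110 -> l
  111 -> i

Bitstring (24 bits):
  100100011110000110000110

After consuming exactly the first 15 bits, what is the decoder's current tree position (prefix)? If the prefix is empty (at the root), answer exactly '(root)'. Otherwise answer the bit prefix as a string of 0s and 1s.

Bit 0: prefix='1' (no match yet)
Bit 1: prefix='10' -> emit 'j', reset
Bit 2: prefix='0' (no match yet)
Bit 3: prefix='01' -> emit 'o', reset
Bit 4: prefix='0' (no match yet)
Bit 5: prefix='00' (no match yet)
Bit 6: prefix='000' -> emit 'n', reset
Bit 7: prefix='1' (no match yet)
Bit 8: prefix='11' (no match yet)
Bit 9: prefix='111' -> emit 'i', reset
Bit 10: prefix='1' (no match yet)
Bit 11: prefix='10' -> emit 'j', reset
Bit 12: prefix='0' (no match yet)
Bit 13: prefix='00' (no match yet)
Bit 14: prefix='000' -> emit 'n', reset

Answer: (root)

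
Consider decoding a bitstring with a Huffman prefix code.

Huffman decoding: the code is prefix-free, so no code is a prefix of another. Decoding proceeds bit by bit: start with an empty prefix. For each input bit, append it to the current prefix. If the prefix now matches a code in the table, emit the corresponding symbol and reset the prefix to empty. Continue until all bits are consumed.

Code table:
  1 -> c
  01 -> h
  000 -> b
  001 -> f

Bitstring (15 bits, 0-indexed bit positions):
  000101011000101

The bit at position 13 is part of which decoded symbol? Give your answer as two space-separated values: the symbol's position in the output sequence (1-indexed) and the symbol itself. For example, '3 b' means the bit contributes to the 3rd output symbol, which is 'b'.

Bit 0: prefix='0' (no match yet)
Bit 1: prefix='00' (no match yet)
Bit 2: prefix='000' -> emit 'b', reset
Bit 3: prefix='1' -> emit 'c', reset
Bit 4: prefix='0' (no match yet)
Bit 5: prefix='01' -> emit 'h', reset
Bit 6: prefix='0' (no match yet)
Bit 7: prefix='01' -> emit 'h', reset
Bit 8: prefix='1' -> emit 'c', reset
Bit 9: prefix='0' (no match yet)
Bit 10: prefix='00' (no match yet)
Bit 11: prefix='000' -> emit 'b', reset
Bit 12: prefix='1' -> emit 'c', reset
Bit 13: prefix='0' (no match yet)
Bit 14: prefix='01' -> emit 'h', reset

Answer: 8 h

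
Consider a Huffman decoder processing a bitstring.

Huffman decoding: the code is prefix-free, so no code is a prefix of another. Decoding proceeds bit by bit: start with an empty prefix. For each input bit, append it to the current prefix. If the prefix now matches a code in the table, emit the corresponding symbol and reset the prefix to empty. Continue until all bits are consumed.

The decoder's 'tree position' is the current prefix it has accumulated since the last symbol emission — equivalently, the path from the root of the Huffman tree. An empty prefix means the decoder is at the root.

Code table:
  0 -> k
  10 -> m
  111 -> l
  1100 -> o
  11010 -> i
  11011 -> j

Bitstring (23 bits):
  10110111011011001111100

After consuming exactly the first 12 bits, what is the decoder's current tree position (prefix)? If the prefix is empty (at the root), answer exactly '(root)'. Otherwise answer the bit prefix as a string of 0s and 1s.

Bit 0: prefix='1' (no match yet)
Bit 1: prefix='10' -> emit 'm', reset
Bit 2: prefix='1' (no match yet)
Bit 3: prefix='11' (no match yet)
Bit 4: prefix='110' (no match yet)
Bit 5: prefix='1101' (no match yet)
Bit 6: prefix='11011' -> emit 'j', reset
Bit 7: prefix='1' (no match yet)
Bit 8: prefix='10' -> emit 'm', reset
Bit 9: prefix='1' (no match yet)
Bit 10: prefix='11' (no match yet)
Bit 11: prefix='110' (no match yet)

Answer: 110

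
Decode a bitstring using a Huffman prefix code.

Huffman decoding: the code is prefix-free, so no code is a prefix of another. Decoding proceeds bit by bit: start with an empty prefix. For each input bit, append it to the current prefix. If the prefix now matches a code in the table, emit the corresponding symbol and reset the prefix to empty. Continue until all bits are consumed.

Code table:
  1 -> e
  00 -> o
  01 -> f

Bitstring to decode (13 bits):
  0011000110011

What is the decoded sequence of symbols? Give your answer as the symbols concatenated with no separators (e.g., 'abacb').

Bit 0: prefix='0' (no match yet)
Bit 1: prefix='00' -> emit 'o', reset
Bit 2: prefix='1' -> emit 'e', reset
Bit 3: prefix='1' -> emit 'e', reset
Bit 4: prefix='0' (no match yet)
Bit 5: prefix='00' -> emit 'o', reset
Bit 6: prefix='0' (no match yet)
Bit 7: prefix='01' -> emit 'f', reset
Bit 8: prefix='1' -> emit 'e', reset
Bit 9: prefix='0' (no match yet)
Bit 10: prefix='00' -> emit 'o', reset
Bit 11: prefix='1' -> emit 'e', reset
Bit 12: prefix='1' -> emit 'e', reset

Answer: oeeofeoee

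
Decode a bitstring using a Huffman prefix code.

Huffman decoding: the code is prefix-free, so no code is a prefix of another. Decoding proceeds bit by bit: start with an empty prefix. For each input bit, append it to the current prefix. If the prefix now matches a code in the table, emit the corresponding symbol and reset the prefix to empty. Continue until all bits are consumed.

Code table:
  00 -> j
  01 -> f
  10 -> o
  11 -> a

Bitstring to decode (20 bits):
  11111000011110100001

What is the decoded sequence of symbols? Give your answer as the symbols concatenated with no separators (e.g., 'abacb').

Answer: aaojfaoojf

Derivation:
Bit 0: prefix='1' (no match yet)
Bit 1: prefix='11' -> emit 'a', reset
Bit 2: prefix='1' (no match yet)
Bit 3: prefix='11' -> emit 'a', reset
Bit 4: prefix='1' (no match yet)
Bit 5: prefix='10' -> emit 'o', reset
Bit 6: prefix='0' (no match yet)
Bit 7: prefix='00' -> emit 'j', reset
Bit 8: prefix='0' (no match yet)
Bit 9: prefix='01' -> emit 'f', reset
Bit 10: prefix='1' (no match yet)
Bit 11: prefix='11' -> emit 'a', reset
Bit 12: prefix='1' (no match yet)
Bit 13: prefix='10' -> emit 'o', reset
Bit 14: prefix='1' (no match yet)
Bit 15: prefix='10' -> emit 'o', reset
Bit 16: prefix='0' (no match yet)
Bit 17: prefix='00' -> emit 'j', reset
Bit 18: prefix='0' (no match yet)
Bit 19: prefix='01' -> emit 'f', reset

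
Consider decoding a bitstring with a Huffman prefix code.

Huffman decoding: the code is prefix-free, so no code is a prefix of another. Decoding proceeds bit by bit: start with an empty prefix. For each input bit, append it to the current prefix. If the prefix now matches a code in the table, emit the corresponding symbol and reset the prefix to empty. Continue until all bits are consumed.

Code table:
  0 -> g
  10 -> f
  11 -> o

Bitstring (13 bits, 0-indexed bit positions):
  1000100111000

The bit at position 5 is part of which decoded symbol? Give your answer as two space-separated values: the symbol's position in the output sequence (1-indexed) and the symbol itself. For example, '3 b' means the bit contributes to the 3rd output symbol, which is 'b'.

Bit 0: prefix='1' (no match yet)
Bit 1: prefix='10' -> emit 'f', reset
Bit 2: prefix='0' -> emit 'g', reset
Bit 3: prefix='0' -> emit 'g', reset
Bit 4: prefix='1' (no match yet)
Bit 5: prefix='10' -> emit 'f', reset
Bit 6: prefix='0' -> emit 'g', reset
Bit 7: prefix='1' (no match yet)
Bit 8: prefix='11' -> emit 'o', reset
Bit 9: prefix='1' (no match yet)

Answer: 4 f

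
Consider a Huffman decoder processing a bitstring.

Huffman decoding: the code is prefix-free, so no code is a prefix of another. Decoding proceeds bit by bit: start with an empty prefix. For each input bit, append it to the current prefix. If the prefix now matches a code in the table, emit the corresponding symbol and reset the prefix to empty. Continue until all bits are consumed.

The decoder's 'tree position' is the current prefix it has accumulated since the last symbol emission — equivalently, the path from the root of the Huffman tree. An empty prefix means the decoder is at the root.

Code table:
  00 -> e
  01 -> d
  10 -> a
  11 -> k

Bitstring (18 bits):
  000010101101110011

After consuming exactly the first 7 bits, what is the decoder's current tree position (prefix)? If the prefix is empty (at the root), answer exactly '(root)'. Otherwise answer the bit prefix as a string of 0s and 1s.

Bit 0: prefix='0' (no match yet)
Bit 1: prefix='00' -> emit 'e', reset
Bit 2: prefix='0' (no match yet)
Bit 3: prefix='00' -> emit 'e', reset
Bit 4: prefix='1' (no match yet)
Bit 5: prefix='10' -> emit 'a', reset
Bit 6: prefix='1' (no match yet)

Answer: 1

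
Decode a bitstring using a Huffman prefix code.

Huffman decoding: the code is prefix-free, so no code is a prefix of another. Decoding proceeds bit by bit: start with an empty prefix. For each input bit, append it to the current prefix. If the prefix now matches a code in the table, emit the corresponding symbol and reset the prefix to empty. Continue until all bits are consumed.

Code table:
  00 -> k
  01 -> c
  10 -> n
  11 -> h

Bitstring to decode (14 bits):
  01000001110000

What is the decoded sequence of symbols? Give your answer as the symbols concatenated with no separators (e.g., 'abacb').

Answer: ckkchkk

Derivation:
Bit 0: prefix='0' (no match yet)
Bit 1: prefix='01' -> emit 'c', reset
Bit 2: prefix='0' (no match yet)
Bit 3: prefix='00' -> emit 'k', reset
Bit 4: prefix='0' (no match yet)
Bit 5: prefix='00' -> emit 'k', reset
Bit 6: prefix='0' (no match yet)
Bit 7: prefix='01' -> emit 'c', reset
Bit 8: prefix='1' (no match yet)
Bit 9: prefix='11' -> emit 'h', reset
Bit 10: prefix='0' (no match yet)
Bit 11: prefix='00' -> emit 'k', reset
Bit 12: prefix='0' (no match yet)
Bit 13: prefix='00' -> emit 'k', reset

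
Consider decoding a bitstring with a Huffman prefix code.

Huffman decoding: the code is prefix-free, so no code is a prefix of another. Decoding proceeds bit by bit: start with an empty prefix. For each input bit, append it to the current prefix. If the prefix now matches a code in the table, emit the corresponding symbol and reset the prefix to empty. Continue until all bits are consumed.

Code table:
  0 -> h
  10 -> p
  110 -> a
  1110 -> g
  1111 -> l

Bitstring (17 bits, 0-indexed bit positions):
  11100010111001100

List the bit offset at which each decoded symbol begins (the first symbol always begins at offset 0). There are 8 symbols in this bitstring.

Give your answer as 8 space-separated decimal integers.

Answer: 0 4 5 6 8 12 13 16

Derivation:
Bit 0: prefix='1' (no match yet)
Bit 1: prefix='11' (no match yet)
Bit 2: prefix='111' (no match yet)
Bit 3: prefix='1110' -> emit 'g', reset
Bit 4: prefix='0' -> emit 'h', reset
Bit 5: prefix='0' -> emit 'h', reset
Bit 6: prefix='1' (no match yet)
Bit 7: prefix='10' -> emit 'p', reset
Bit 8: prefix='1' (no match yet)
Bit 9: prefix='11' (no match yet)
Bit 10: prefix='111' (no match yet)
Bit 11: prefix='1110' -> emit 'g', reset
Bit 12: prefix='0' -> emit 'h', reset
Bit 13: prefix='1' (no match yet)
Bit 14: prefix='11' (no match yet)
Bit 15: prefix='110' -> emit 'a', reset
Bit 16: prefix='0' -> emit 'h', reset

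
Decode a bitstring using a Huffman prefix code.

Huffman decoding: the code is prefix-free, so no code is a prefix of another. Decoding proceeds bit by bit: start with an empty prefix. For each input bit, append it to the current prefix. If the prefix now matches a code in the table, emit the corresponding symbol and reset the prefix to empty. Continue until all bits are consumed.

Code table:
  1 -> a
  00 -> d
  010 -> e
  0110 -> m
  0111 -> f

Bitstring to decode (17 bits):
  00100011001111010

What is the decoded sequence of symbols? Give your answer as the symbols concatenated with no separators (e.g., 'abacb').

Bit 0: prefix='0' (no match yet)
Bit 1: prefix='00' -> emit 'd', reset
Bit 2: prefix='1' -> emit 'a', reset
Bit 3: prefix='0' (no match yet)
Bit 4: prefix='00' -> emit 'd', reset
Bit 5: prefix='0' (no match yet)
Bit 6: prefix='01' (no match yet)
Bit 7: prefix='011' (no match yet)
Bit 8: prefix='0110' -> emit 'm', reset
Bit 9: prefix='0' (no match yet)
Bit 10: prefix='01' (no match yet)
Bit 11: prefix='011' (no match yet)
Bit 12: prefix='0111' -> emit 'f', reset
Bit 13: prefix='1' -> emit 'a', reset
Bit 14: prefix='0' (no match yet)
Bit 15: prefix='01' (no match yet)
Bit 16: prefix='010' -> emit 'e', reset

Answer: dadmfae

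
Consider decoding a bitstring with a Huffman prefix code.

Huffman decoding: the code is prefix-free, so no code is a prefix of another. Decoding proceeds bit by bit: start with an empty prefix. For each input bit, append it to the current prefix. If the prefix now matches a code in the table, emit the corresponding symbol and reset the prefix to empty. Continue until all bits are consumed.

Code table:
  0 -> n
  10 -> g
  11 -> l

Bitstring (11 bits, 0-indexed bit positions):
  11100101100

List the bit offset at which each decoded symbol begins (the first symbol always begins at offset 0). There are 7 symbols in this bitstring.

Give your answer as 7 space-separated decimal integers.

Answer: 0 2 4 5 7 9 10

Derivation:
Bit 0: prefix='1' (no match yet)
Bit 1: prefix='11' -> emit 'l', reset
Bit 2: prefix='1' (no match yet)
Bit 3: prefix='10' -> emit 'g', reset
Bit 4: prefix='0' -> emit 'n', reset
Bit 5: prefix='1' (no match yet)
Bit 6: prefix='10' -> emit 'g', reset
Bit 7: prefix='1' (no match yet)
Bit 8: prefix='11' -> emit 'l', reset
Bit 9: prefix='0' -> emit 'n', reset
Bit 10: prefix='0' -> emit 'n', reset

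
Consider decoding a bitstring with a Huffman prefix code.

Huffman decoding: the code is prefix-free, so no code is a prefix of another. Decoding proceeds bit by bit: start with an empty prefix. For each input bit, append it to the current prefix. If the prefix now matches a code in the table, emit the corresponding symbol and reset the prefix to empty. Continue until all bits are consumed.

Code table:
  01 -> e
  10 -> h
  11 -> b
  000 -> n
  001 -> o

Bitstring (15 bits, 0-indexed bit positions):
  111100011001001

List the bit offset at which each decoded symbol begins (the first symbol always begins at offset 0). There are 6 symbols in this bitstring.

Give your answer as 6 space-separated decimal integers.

Bit 0: prefix='1' (no match yet)
Bit 1: prefix='11' -> emit 'b', reset
Bit 2: prefix='1' (no match yet)
Bit 3: prefix='11' -> emit 'b', reset
Bit 4: prefix='0' (no match yet)
Bit 5: prefix='00' (no match yet)
Bit 6: prefix='000' -> emit 'n', reset
Bit 7: prefix='1' (no match yet)
Bit 8: prefix='11' -> emit 'b', reset
Bit 9: prefix='0' (no match yet)
Bit 10: prefix='00' (no match yet)
Bit 11: prefix='001' -> emit 'o', reset
Bit 12: prefix='0' (no match yet)
Bit 13: prefix='00' (no match yet)
Bit 14: prefix='001' -> emit 'o', reset

Answer: 0 2 4 7 9 12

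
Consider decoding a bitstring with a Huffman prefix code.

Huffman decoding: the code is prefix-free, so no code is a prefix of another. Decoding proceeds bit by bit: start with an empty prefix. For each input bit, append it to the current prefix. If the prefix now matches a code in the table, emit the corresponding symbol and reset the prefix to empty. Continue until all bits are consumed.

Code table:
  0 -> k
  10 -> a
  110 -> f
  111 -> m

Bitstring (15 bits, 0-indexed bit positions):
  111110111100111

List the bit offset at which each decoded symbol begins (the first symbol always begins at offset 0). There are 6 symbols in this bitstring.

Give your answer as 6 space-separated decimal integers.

Bit 0: prefix='1' (no match yet)
Bit 1: prefix='11' (no match yet)
Bit 2: prefix='111' -> emit 'm', reset
Bit 3: prefix='1' (no match yet)
Bit 4: prefix='11' (no match yet)
Bit 5: prefix='110' -> emit 'f', reset
Bit 6: prefix='1' (no match yet)
Bit 7: prefix='11' (no match yet)
Bit 8: prefix='111' -> emit 'm', reset
Bit 9: prefix='1' (no match yet)
Bit 10: prefix='10' -> emit 'a', reset
Bit 11: prefix='0' -> emit 'k', reset
Bit 12: prefix='1' (no match yet)
Bit 13: prefix='11' (no match yet)
Bit 14: prefix='111' -> emit 'm', reset

Answer: 0 3 6 9 11 12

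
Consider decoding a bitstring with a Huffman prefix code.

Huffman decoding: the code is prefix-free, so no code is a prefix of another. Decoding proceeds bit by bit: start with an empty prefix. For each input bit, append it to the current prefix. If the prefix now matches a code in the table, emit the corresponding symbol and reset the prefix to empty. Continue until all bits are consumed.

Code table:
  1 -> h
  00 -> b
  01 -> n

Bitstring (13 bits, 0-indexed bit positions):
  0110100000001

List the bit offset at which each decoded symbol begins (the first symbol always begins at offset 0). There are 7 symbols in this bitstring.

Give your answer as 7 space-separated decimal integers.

Answer: 0 2 3 5 7 9 11

Derivation:
Bit 0: prefix='0' (no match yet)
Bit 1: prefix='01' -> emit 'n', reset
Bit 2: prefix='1' -> emit 'h', reset
Bit 3: prefix='0' (no match yet)
Bit 4: prefix='01' -> emit 'n', reset
Bit 5: prefix='0' (no match yet)
Bit 6: prefix='00' -> emit 'b', reset
Bit 7: prefix='0' (no match yet)
Bit 8: prefix='00' -> emit 'b', reset
Bit 9: prefix='0' (no match yet)
Bit 10: prefix='00' -> emit 'b', reset
Bit 11: prefix='0' (no match yet)
Bit 12: prefix='01' -> emit 'n', reset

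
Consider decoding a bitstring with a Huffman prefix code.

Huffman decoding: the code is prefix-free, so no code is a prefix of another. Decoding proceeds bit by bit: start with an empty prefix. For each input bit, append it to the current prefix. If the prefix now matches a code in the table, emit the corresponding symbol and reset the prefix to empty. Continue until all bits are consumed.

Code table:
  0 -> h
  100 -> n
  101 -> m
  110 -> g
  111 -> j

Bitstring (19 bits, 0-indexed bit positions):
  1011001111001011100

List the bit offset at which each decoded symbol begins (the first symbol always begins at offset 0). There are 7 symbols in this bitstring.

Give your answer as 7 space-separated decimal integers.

Answer: 0 3 6 9 12 15 18

Derivation:
Bit 0: prefix='1' (no match yet)
Bit 1: prefix='10' (no match yet)
Bit 2: prefix='101' -> emit 'm', reset
Bit 3: prefix='1' (no match yet)
Bit 4: prefix='10' (no match yet)
Bit 5: prefix='100' -> emit 'n', reset
Bit 6: prefix='1' (no match yet)
Bit 7: prefix='11' (no match yet)
Bit 8: prefix='111' -> emit 'j', reset
Bit 9: prefix='1' (no match yet)
Bit 10: prefix='10' (no match yet)
Bit 11: prefix='100' -> emit 'n', reset
Bit 12: prefix='1' (no match yet)
Bit 13: prefix='10' (no match yet)
Bit 14: prefix='101' -> emit 'm', reset
Bit 15: prefix='1' (no match yet)
Bit 16: prefix='11' (no match yet)
Bit 17: prefix='110' -> emit 'g', reset
Bit 18: prefix='0' -> emit 'h', reset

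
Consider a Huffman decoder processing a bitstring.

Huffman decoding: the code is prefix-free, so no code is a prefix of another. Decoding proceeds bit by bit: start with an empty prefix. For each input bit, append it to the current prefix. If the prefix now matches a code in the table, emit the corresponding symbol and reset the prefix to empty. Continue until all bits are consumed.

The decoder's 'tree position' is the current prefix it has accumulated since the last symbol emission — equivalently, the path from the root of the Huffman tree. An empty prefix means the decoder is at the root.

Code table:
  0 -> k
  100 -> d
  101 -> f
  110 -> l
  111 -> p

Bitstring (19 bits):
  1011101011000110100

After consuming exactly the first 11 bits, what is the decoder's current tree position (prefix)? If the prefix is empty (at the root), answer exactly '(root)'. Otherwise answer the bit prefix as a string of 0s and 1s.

Answer: 10

Derivation:
Bit 0: prefix='1' (no match yet)
Bit 1: prefix='10' (no match yet)
Bit 2: prefix='101' -> emit 'f', reset
Bit 3: prefix='1' (no match yet)
Bit 4: prefix='11' (no match yet)
Bit 5: prefix='110' -> emit 'l', reset
Bit 6: prefix='1' (no match yet)
Bit 7: prefix='10' (no match yet)
Bit 8: prefix='101' -> emit 'f', reset
Bit 9: prefix='1' (no match yet)
Bit 10: prefix='10' (no match yet)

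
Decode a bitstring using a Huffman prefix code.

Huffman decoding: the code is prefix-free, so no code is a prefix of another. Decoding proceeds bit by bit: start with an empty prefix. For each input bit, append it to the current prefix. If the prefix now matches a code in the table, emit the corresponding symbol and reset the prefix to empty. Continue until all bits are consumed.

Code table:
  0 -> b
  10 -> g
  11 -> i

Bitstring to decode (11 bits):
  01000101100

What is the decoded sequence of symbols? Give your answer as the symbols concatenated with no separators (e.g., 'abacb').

Answer: bgbbgibb

Derivation:
Bit 0: prefix='0' -> emit 'b', reset
Bit 1: prefix='1' (no match yet)
Bit 2: prefix='10' -> emit 'g', reset
Bit 3: prefix='0' -> emit 'b', reset
Bit 4: prefix='0' -> emit 'b', reset
Bit 5: prefix='1' (no match yet)
Bit 6: prefix='10' -> emit 'g', reset
Bit 7: prefix='1' (no match yet)
Bit 8: prefix='11' -> emit 'i', reset
Bit 9: prefix='0' -> emit 'b', reset
Bit 10: prefix='0' -> emit 'b', reset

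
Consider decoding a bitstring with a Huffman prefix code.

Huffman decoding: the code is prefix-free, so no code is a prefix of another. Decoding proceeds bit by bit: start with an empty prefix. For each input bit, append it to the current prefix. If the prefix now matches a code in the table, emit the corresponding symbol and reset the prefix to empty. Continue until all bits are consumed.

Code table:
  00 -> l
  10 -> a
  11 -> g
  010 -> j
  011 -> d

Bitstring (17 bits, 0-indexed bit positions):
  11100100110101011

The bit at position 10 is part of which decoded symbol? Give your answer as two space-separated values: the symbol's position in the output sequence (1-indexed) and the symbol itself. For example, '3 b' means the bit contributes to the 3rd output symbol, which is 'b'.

Answer: 5 j

Derivation:
Bit 0: prefix='1' (no match yet)
Bit 1: prefix='11' -> emit 'g', reset
Bit 2: prefix='1' (no match yet)
Bit 3: prefix='10' -> emit 'a', reset
Bit 4: prefix='0' (no match yet)
Bit 5: prefix='01' (no match yet)
Bit 6: prefix='010' -> emit 'j', reset
Bit 7: prefix='0' (no match yet)
Bit 8: prefix='01' (no match yet)
Bit 9: prefix='011' -> emit 'd', reset
Bit 10: prefix='0' (no match yet)
Bit 11: prefix='01' (no match yet)
Bit 12: prefix='010' -> emit 'j', reset
Bit 13: prefix='1' (no match yet)
Bit 14: prefix='10' -> emit 'a', reset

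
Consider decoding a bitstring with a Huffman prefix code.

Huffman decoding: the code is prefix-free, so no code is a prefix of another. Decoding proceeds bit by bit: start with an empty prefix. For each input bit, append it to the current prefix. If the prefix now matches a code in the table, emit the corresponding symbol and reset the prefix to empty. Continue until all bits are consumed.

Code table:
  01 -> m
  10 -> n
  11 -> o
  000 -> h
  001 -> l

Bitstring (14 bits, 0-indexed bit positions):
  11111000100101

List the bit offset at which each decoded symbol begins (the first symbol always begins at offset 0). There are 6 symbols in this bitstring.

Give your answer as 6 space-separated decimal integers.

Bit 0: prefix='1' (no match yet)
Bit 1: prefix='11' -> emit 'o', reset
Bit 2: prefix='1' (no match yet)
Bit 3: prefix='11' -> emit 'o', reset
Bit 4: prefix='1' (no match yet)
Bit 5: prefix='10' -> emit 'n', reset
Bit 6: prefix='0' (no match yet)
Bit 7: prefix='00' (no match yet)
Bit 8: prefix='001' -> emit 'l', reset
Bit 9: prefix='0' (no match yet)
Bit 10: prefix='00' (no match yet)
Bit 11: prefix='001' -> emit 'l', reset
Bit 12: prefix='0' (no match yet)
Bit 13: prefix='01' -> emit 'm', reset

Answer: 0 2 4 6 9 12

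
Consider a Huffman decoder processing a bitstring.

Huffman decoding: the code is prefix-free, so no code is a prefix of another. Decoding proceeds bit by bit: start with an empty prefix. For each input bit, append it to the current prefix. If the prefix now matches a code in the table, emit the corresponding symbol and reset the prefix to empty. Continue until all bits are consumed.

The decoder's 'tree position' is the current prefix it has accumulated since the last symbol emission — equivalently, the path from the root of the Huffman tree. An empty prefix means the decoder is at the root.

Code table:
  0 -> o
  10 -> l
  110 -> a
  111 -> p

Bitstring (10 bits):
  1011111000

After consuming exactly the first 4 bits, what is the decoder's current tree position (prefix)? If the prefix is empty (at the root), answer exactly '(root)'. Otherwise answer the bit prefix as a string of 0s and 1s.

Bit 0: prefix='1' (no match yet)
Bit 1: prefix='10' -> emit 'l', reset
Bit 2: prefix='1' (no match yet)
Bit 3: prefix='11' (no match yet)

Answer: 11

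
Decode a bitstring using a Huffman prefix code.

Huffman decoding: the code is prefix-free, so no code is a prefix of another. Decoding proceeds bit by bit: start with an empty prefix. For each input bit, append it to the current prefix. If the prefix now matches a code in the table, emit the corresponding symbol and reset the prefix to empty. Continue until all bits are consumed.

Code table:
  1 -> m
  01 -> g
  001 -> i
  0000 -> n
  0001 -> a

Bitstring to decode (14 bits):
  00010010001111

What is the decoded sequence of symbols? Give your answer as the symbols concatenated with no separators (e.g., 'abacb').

Bit 0: prefix='0' (no match yet)
Bit 1: prefix='00' (no match yet)
Bit 2: prefix='000' (no match yet)
Bit 3: prefix='0001' -> emit 'a', reset
Bit 4: prefix='0' (no match yet)
Bit 5: prefix='00' (no match yet)
Bit 6: prefix='001' -> emit 'i', reset
Bit 7: prefix='0' (no match yet)
Bit 8: prefix='00' (no match yet)
Bit 9: prefix='000' (no match yet)
Bit 10: prefix='0001' -> emit 'a', reset
Bit 11: prefix='1' -> emit 'm', reset
Bit 12: prefix='1' -> emit 'm', reset
Bit 13: prefix='1' -> emit 'm', reset

Answer: aiammm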